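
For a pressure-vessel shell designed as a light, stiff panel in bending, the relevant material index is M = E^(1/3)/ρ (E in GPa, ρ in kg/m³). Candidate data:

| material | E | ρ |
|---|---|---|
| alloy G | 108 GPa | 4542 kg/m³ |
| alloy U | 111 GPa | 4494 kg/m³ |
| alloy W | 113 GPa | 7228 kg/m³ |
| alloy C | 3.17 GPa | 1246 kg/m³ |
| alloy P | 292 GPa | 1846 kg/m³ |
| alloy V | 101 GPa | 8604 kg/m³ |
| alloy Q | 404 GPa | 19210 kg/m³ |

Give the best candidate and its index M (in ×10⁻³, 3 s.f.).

alloy P, M = 3.59×10⁻³

Evaluate M for each candidate:
  alloy P: M = 3.59×10⁻³
  alloy C: M = 1.18×10⁻³
  alloy U: M = 1.07×10⁻³
  alloy G: M = 1.05×10⁻³
  alloy W: M = 0.669×10⁻³
  alloy V: M = 0.541×10⁻³
  alloy Q: M = 0.385×10⁻³
The maximum is for alloy P.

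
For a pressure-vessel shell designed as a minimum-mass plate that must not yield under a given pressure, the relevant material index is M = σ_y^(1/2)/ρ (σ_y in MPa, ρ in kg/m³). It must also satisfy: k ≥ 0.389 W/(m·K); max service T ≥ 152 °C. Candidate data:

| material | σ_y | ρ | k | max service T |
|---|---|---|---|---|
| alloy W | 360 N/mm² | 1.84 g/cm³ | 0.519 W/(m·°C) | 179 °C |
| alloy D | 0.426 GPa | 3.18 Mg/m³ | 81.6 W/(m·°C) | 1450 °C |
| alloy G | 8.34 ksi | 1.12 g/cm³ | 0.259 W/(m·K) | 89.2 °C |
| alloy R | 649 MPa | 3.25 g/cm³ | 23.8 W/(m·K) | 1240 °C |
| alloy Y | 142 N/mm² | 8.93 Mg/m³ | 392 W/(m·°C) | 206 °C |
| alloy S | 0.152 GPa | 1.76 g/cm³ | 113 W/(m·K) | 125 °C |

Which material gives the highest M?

alloy W

Screen on constraints: k ≥ 0.389 W/(m·K); max service T ≥ 152 °C. Survivors: alloy W, alloy D, alloy R, alloy Y.
Convert each candidate to consistent units, then evaluate M:
  alloy W: σ_y = 360.0 MPa, ρ = 1840 kg/m³
  alloy D: σ_y = 426.0 MPa, ρ = 3180 kg/m³
  alloy R: σ_y = 649.0 MPa, ρ = 3250 kg/m³
  alloy Y: σ_y = 142.0 MPa, ρ = 8930 kg/m³
  alloy W: M = 10.3×10⁻³
  alloy R: M = 7.84×10⁻³
  alloy D: M = 6.49×10⁻³
  alloy Y: M = 1.33×10⁻³
Highest index: alloy W.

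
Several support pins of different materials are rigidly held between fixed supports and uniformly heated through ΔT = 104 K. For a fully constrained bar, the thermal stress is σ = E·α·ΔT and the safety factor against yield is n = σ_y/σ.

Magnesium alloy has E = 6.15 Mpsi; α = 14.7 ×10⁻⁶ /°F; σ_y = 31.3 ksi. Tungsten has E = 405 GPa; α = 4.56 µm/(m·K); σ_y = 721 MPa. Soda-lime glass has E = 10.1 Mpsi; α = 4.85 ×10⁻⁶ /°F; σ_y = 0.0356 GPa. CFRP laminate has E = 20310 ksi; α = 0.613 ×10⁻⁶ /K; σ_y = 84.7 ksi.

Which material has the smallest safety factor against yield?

soda-lime glass

Per material, after unit conversion:
  magnesium alloy: E = 42.40, α = 26.5, σ_y = 215.8 → σ = 117 MPa, n = 1.85
  tungsten: E = 405.0, α = 4.56, σ_y = 721.0 → σ = 192 MPa, n = 3.75
  soda-lime glass: E = 69.64, α = 8.73, σ_y = 35.60 → σ = 63.2 MPa, n = 0.563
  CFRP laminate: E = 140.0, α = 0.613, σ_y = 584.0 → σ = 8.93 MPa, n = 65.4
Soda-lime glass has the lowest safety factor, n = 0.563.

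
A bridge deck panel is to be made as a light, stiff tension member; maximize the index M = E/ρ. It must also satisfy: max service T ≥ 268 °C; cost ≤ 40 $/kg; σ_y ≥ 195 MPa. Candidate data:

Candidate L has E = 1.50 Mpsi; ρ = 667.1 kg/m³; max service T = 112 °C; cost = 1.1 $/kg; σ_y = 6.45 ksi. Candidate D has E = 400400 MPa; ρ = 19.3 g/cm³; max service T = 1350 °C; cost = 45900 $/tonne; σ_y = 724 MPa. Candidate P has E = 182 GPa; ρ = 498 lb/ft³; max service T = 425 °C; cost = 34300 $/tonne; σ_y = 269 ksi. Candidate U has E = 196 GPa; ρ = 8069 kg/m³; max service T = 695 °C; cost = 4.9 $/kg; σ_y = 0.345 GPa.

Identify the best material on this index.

candidate U

Screen on constraints: max service T ≥ 268 °C; cost ≤ 40 $/kg; σ_y ≥ 195 MPa. Survivors: candidate P, candidate U.
Putting every candidate on a common basis:
  candidate P: E = 182.0 GPa, ρ = 7977 kg/m³
  candidate U: E = 196.0 GPa, ρ = 8069 kg/m³
  candidate U: M = 24.3 MN·m/kg
  candidate P: M = 22.8 MN·m/kg
Candidate U ranks first.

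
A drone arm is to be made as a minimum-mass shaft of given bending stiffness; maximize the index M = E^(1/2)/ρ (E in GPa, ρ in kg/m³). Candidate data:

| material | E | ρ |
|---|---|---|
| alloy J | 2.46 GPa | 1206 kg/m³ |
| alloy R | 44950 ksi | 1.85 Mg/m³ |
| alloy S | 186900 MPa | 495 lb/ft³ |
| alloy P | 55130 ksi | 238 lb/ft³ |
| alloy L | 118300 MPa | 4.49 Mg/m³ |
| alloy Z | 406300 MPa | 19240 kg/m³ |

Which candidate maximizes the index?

alloy R

Convert each candidate to consistent units, then evaluate M:
  alloy J: E = 2.460 GPa, ρ = 1206 kg/m³
  alloy R: E = 309.9 GPa, ρ = 1850 kg/m³
  alloy S: E = 186.9 GPa, ρ = 7929 kg/m³
  alloy P: E = 380.1 GPa, ρ = 3812 kg/m³
  alloy L: E = 118.3 GPa, ρ = 4490 kg/m³
  alloy Z: E = 406.3 GPa, ρ = 19240 kg/m³
  alloy R: M = 9.52×10⁻³
  alloy P: M = 5.11×10⁻³
  alloy L: M = 2.42×10⁻³
  alloy S: M = 1.72×10⁻³
  alloy J: M = 1.30×10⁻³
  alloy Z: M = 1.05×10⁻³
The maximum is for alloy R.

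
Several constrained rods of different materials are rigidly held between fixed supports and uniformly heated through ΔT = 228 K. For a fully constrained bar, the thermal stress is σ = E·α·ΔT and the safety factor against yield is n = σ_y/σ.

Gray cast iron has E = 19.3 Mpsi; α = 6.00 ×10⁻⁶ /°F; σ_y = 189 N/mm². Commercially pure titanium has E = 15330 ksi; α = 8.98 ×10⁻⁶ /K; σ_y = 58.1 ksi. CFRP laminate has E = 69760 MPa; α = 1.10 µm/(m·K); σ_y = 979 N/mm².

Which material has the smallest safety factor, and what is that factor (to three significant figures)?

Per material, after unit conversion:
  gray cast iron: E = 133.1, α = 10.8, σ_y = 189.0 → σ = 328 MPa, n = 0.577
  commercially pure titanium: E = 105.7, α = 8.98, σ_y = 400.6 → σ = 216 MPa, n = 1.85
  CFRP laminate: E = 69.76, α = 1.10, σ_y = 979.0 → σ = 17.5 MPa, n = 56.0
The minimum is gray cast iron at n = 0.577.

gray cast iron, n = 0.577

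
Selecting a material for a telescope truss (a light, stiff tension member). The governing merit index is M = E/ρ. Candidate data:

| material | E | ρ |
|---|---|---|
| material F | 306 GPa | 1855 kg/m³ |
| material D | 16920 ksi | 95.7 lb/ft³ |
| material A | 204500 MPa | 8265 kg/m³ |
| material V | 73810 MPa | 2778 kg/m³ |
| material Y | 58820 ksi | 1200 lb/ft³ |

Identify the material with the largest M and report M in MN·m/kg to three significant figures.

Putting every candidate on a common basis:
  material F: E = 306.0 GPa, ρ = 1855 kg/m³
  material D: E = 116.7 GPa, ρ = 1533 kg/m³
  material A: E = 204.5 GPa, ρ = 8265 kg/m³
  material V: E = 73.81 GPa, ρ = 2778 kg/m³
  material Y: E = 405.5 GPa, ρ = 19220 kg/m³
  material F: M = 165 MN·m/kg
  material D: M = 76.1 MN·m/kg
  material V: M = 26.6 MN·m/kg
  material A: M = 24.7 MN·m/kg
  material Y: M = 21.1 MN·m/kg
The maximum is for material F.

material F, M = 165 MN·m/kg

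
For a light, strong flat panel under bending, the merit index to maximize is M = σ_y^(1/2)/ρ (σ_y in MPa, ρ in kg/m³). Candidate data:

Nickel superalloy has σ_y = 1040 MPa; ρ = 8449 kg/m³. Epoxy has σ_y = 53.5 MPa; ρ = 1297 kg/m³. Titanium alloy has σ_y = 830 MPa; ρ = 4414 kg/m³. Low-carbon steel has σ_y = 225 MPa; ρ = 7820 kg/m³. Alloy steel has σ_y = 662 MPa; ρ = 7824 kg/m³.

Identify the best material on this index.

titanium alloy

Computing M directly (units already consistent):
  titanium alloy: M = 6.53×10⁻³
  epoxy: M = 5.64×10⁻³
  nickel superalloy: M = 3.82×10⁻³
  alloy steel: M = 3.29×10⁻³
  low-carbon steel: M = 1.92×10⁻³
Highest index: titanium alloy.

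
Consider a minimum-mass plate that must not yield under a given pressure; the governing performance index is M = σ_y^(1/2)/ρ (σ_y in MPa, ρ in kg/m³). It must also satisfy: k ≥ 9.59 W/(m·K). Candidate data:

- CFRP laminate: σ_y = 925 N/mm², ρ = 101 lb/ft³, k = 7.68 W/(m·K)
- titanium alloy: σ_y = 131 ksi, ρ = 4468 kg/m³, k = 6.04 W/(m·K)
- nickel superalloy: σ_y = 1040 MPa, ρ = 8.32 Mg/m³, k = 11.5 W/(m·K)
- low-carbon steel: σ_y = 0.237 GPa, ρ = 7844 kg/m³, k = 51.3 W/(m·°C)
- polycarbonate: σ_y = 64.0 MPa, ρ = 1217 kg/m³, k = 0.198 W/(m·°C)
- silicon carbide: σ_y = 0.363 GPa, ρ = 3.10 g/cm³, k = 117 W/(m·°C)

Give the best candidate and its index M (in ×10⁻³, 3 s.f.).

Screen on constraints: k ≥ 9.59 W/(m·K). Survivors: nickel superalloy, low-carbon steel, silicon carbide.
Normalizing units and computing the index:
  nickel superalloy: σ_y = 1040 MPa, ρ = 8320 kg/m³
  low-carbon steel: σ_y = 237.0 MPa, ρ = 7844 kg/m³
  silicon carbide: σ_y = 363.0 MPa, ρ = 3100 kg/m³
  silicon carbide: M = 6.15×10⁻³
  nickel superalloy: M = 3.88×10⁻³
  low-carbon steel: M = 1.96×10⁻³
The maximum is for silicon carbide.

silicon carbide, M = 6.15×10⁻³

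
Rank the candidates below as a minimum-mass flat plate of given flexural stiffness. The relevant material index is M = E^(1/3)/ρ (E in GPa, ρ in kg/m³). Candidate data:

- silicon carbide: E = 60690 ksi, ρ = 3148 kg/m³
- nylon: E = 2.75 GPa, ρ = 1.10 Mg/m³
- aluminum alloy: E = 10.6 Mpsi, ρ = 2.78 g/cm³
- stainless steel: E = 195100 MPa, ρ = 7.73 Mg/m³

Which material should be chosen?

silicon carbide

Putting every candidate on a common basis:
  silicon carbide: E = 418.4 GPa, ρ = 3148 kg/m³
  nylon: E = 2.750 GPa, ρ = 1100 kg/m³
  aluminum alloy: E = 73.08 GPa, ρ = 2780 kg/m³
  stainless steel: E = 195.1 GPa, ρ = 7730 kg/m³
  silicon carbide: M = 2.38×10⁻³
  aluminum alloy: M = 1.50×10⁻³
  nylon: M = 1.27×10⁻³
  stainless steel: M = 0.750×10⁻³
Silicon carbide ranks first.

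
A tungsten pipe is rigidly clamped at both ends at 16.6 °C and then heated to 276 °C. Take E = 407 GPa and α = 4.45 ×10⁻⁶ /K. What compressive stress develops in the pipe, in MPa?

ΔT = 259.4 K. Constrained thermal stress σ = E·α·ΔT = 407.0×10³ MPa × 4.45×10⁻⁶ × 259.4 = 470 MPa (compressive).

470 MPa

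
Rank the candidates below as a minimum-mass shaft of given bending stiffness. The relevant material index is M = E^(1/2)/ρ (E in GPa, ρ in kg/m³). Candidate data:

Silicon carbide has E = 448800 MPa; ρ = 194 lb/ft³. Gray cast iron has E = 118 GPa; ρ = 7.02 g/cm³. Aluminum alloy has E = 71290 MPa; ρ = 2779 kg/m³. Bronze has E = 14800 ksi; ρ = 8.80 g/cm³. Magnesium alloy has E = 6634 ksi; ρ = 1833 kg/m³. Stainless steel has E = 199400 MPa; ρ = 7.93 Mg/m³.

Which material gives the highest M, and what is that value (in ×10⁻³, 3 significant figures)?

silicon carbide, M = 6.82×10⁻³

Normalizing units and computing the index:
  silicon carbide: E = 448.8 GPa, ρ = 3108 kg/m³
  gray cast iron: E = 118.0 GPa, ρ = 7020 kg/m³
  aluminum alloy: E = 71.29 GPa, ρ = 2779 kg/m³
  bronze: E = 102.0 GPa, ρ = 8800 kg/m³
  magnesium alloy: E = 45.74 GPa, ρ = 1833 kg/m³
  stainless steel: E = 199.4 GPa, ρ = 7930 kg/m³
  silicon carbide: M = 6.82×10⁻³
  magnesium alloy: M = 3.69×10⁻³
  aluminum alloy: M = 3.04×10⁻³
  stainless steel: M = 1.78×10⁻³
  gray cast iron: M = 1.55×10⁻³
  bronze: M = 1.15×10⁻³
Highest index: silicon carbide.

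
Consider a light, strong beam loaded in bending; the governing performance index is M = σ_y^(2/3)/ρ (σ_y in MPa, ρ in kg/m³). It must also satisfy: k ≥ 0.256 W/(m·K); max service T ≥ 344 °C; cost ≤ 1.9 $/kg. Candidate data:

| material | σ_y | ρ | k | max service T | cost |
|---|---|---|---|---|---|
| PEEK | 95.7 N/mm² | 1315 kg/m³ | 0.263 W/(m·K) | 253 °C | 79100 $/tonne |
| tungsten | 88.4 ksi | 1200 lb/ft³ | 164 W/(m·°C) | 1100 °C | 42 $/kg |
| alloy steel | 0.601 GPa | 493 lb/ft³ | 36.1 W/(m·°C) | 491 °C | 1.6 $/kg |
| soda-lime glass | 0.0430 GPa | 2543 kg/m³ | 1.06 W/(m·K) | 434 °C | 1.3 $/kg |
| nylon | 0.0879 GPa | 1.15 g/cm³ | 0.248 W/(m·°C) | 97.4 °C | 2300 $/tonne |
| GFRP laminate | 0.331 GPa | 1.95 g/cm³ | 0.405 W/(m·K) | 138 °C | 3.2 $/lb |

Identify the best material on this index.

Screen on constraints: k ≥ 0.256 W/(m·K); max service T ≥ 344 °C; cost ≤ 1.9 $/kg. Survivors: alloy steel, soda-lime glass.
Normalizing units and computing the index:
  alloy steel: σ_y = 601.0 MPa, ρ = 7897 kg/m³
  soda-lime glass: σ_y = 43.00 MPa, ρ = 2543 kg/m³
  alloy steel: M = 9.02×10⁻³
  soda-lime glass: M = 4.83×10⁻³
Highest index: alloy steel.

alloy steel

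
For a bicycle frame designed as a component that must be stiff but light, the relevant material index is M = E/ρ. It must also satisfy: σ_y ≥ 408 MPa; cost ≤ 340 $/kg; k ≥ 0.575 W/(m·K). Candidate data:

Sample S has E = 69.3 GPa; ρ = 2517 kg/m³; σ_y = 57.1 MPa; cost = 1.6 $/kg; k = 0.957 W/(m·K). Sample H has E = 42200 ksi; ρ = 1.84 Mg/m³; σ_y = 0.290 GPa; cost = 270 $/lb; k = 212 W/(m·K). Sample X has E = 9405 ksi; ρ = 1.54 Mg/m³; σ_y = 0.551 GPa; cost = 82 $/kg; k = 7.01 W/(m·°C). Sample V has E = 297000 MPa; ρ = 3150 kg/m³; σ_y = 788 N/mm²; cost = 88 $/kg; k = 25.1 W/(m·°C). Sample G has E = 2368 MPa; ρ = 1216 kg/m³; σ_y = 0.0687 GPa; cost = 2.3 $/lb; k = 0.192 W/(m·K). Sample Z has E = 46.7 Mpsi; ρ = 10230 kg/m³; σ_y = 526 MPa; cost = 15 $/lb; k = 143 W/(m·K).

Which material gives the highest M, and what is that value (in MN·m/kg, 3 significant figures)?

sample V, M = 94.3 MN·m/kg

Screen on constraints: σ_y ≥ 408 MPa; cost ≤ 340 $/kg; k ≥ 0.575 W/(m·K). Survivors: sample X, sample V, sample Z.
In SI units:
  sample X: E = 64.85 GPa, ρ = 1540 kg/m³
  sample V: E = 297.0 GPa, ρ = 3150 kg/m³
  sample Z: E = 322.0 GPa, ρ = 10230 kg/m³
  sample V: M = 94.3 MN·m/kg
  sample X: M = 42.1 MN·m/kg
  sample Z: M = 31.5 MN·m/kg
The maximum is for sample V.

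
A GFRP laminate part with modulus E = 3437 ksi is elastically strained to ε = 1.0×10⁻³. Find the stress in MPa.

23.7 MPa

E = 3437 ksi = 23.70 GPa.
σ = E·ε = 23700 MPa × 1.0×10⁻³ = 23.7 MPa.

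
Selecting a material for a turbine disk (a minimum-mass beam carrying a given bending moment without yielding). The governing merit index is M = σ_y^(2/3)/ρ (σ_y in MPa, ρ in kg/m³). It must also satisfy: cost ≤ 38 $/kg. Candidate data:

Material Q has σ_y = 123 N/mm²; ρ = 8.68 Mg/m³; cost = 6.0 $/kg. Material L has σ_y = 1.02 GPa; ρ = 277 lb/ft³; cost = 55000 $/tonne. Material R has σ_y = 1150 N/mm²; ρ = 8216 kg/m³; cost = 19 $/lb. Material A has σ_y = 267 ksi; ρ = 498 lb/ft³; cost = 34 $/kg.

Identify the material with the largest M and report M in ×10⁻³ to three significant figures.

material A, M = 18.8×10⁻³

Screen on constraints: cost ≤ 38 $/kg. Survivors: material Q, material A.
Normalizing units and computing the index:
  material Q: σ_y = 123.0 MPa, ρ = 8680 kg/m³
  material A: σ_y = 1841 MPa, ρ = 7977 kg/m³
  material A: M = 18.8×10⁻³
  material Q: M = 2.85×10⁻³
Material A has the largest M.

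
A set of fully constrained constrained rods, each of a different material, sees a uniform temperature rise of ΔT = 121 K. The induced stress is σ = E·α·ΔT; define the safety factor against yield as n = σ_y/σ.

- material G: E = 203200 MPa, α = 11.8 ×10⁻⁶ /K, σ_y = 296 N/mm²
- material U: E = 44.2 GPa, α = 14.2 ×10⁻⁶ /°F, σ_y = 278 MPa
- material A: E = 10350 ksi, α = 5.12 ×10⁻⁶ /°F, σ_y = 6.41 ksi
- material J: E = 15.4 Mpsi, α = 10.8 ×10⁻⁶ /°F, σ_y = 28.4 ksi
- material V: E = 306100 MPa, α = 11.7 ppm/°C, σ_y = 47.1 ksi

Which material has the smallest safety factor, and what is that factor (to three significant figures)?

In consistent units (E in GPa, α in ×10⁻⁶/K, σ_y in MPa):
  material G: E = 203.2, α = 11.8, σ_y = 296.0 → σ = 290 MPa, n = 1.02
  material U: E = 44.20, α = 25.6, σ_y = 278.0 → σ = 137 MPa, n = 2.03
  material A: E = 71.36, α = 9.22, σ_y = 44.20 → σ = 79.6 MPa, n = 0.555
  material J: E = 106.2, α = 19.4, σ_y = 195.8 → σ = 250 MPa, n = 0.784
  material V: E = 306.1, α = 11.7, σ_y = 324.7 → σ = 433 MPa, n = 0.749
The minimum is material A at n = 0.555.

material A, n = 0.555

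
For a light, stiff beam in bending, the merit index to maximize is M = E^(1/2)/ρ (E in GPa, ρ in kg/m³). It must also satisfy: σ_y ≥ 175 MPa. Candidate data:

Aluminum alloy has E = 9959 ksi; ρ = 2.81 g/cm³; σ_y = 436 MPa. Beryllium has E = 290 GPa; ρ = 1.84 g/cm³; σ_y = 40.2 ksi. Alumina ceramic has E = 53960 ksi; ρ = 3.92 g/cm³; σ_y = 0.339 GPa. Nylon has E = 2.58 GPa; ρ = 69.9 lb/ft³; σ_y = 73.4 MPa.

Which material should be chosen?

beryllium

Screen on constraints: σ_y ≥ 175 MPa. Survivors: aluminum alloy, beryllium, alumina ceramic.
In SI units:
  aluminum alloy: E = 68.66 GPa, ρ = 2810 kg/m³
  beryllium: E = 290.0 GPa, ρ = 1840 kg/m³
  alumina ceramic: E = 372.0 GPa, ρ = 3920 kg/m³
  beryllium: M = 9.26×10⁻³
  alumina ceramic: M = 4.92×10⁻³
  aluminum alloy: M = 2.95×10⁻³
Highest index: beryllium.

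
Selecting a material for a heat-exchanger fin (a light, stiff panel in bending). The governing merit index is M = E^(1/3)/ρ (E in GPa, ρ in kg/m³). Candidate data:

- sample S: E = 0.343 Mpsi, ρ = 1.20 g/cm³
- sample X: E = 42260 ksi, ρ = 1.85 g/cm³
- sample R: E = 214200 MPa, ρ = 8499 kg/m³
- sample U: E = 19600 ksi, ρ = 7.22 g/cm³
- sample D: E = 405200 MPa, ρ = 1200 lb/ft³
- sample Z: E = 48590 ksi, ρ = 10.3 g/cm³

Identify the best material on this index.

Convert each candidate to consistent units, then evaluate M:
  sample S: E = 2.365 GPa, ρ = 1200 kg/m³
  sample X: E = 291.4 GPa, ρ = 1850 kg/m³
  sample R: E = 214.2 GPa, ρ = 8499 kg/m³
  sample U: E = 135.1 GPa, ρ = 7220 kg/m³
  sample D: E = 405.2 GPa, ρ = 19220 kg/m³
  sample Z: E = 335.0 GPa, ρ = 10300 kg/m³
  sample X: M = 3.58×10⁻³
  sample S: M = 1.11×10⁻³
  sample U: M = 0.711×10⁻³
  sample R: M = 0.704×10⁻³
  sample Z: M = 0.674×10⁻³
  sample D: M = 0.385×10⁻³
The maximum is for sample X.

sample X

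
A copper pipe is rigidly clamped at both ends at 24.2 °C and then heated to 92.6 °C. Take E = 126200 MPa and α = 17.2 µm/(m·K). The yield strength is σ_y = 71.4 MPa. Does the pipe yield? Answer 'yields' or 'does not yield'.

E = 126200 MPa = 126.2 GPa.
ΔT = 68.40 K. Constrained thermal stress σ = E·α·ΔT = 126.2×10³ MPa × 17.2×10⁻⁶ × 68.40 = 148 MPa (compressive).
Compare to σ_y = 71.4 MPa: σ ≥ σ_y, so it yields.

yields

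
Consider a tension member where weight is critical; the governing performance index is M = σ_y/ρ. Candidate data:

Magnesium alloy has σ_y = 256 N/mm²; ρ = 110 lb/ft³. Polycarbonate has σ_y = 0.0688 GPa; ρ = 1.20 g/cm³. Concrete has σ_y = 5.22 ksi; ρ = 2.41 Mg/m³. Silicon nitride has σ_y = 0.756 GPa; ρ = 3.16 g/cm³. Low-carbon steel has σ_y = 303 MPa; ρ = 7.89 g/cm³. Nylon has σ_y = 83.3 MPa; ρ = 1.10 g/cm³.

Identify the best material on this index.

Normalizing units and computing the index:
  magnesium alloy: σ_y = 256.0 MPa, ρ = 1762 kg/m³
  polycarbonate: σ_y = 68.80 MPa, ρ = 1200 kg/m³
  concrete: σ_y = 35.99 MPa, ρ = 2410 kg/m³
  silicon nitride: σ_y = 756.0 MPa, ρ = 3160 kg/m³
  low-carbon steel: σ_y = 303.0 MPa, ρ = 7890 kg/m³
  nylon: σ_y = 83.30 MPa, ρ = 1100 kg/m³
  silicon nitride: M = 239 kN·m/kg
  magnesium alloy: M = 145 kN·m/kg
  nylon: M = 75.7 kN·m/kg
  polycarbonate: M = 57.3 kN·m/kg
  low-carbon steel: M = 38.4 kN·m/kg
  concrete: M = 14.9 kN·m/kg
Highest index: silicon nitride.

silicon nitride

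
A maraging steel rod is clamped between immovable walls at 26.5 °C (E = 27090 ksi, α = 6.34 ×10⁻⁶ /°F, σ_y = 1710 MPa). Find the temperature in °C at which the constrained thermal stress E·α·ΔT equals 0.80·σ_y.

E = 27090 ksi = 186.8 GPa.
α = 6.34×10⁻⁶/°F × 9/5 = 11.4×10⁻⁶/K.
E·α·ΔT = 1368 MPa ⇒ ΔT = 1368 / (186.8×10³ × 11.4×10⁻⁶) = 641.8 K.
T = 26.5 + 641.8 = 668.3 °C.

668 °C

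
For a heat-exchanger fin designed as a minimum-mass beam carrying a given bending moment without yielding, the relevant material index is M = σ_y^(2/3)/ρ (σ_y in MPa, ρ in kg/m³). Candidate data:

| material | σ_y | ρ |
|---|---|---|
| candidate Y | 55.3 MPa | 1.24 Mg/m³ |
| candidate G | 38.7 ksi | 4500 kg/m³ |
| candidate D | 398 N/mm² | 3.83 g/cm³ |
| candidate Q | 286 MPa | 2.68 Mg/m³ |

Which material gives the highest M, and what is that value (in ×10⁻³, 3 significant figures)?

Convert each candidate to consistent units, then evaluate M:
  candidate Y: σ_y = 55.30 MPa, ρ = 1240 kg/m³
  candidate G: σ_y = 266.8 MPa, ρ = 4500 kg/m³
  candidate D: σ_y = 398.0 MPa, ρ = 3830 kg/m³
  candidate Q: σ_y = 286.0 MPa, ρ = 2680 kg/m³
  candidate Q: M = 16.2×10⁻³
  candidate D: M = 14.1×10⁻³
  candidate Y: M = 11.7×10⁻³
  candidate G: M = 9.21×10⁻³
Candidate Q has the largest M.

candidate Q, M = 16.2×10⁻³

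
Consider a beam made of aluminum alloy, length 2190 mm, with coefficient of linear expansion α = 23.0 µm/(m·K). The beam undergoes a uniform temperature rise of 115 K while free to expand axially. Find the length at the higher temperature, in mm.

2195.8 mm

ΔL = α·L₀·ΔT = 23.0×10⁻⁶ × 2190 mm × 115.0 K = 5.79 mm.
L = L₀ + ΔL = 2190 + 5.79 = 2195.8 mm.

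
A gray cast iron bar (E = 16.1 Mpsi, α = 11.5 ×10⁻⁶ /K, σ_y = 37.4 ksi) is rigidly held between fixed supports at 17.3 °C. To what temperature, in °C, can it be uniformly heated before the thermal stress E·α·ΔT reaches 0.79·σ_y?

E = 16.1 Mpsi = 111.0 GPa.
σ_y = 37.4 ksi = 257.9 MPa.
E·α·ΔT = 203.7 MPa ⇒ ΔT = 203.7 / (111.0×10³ × 11.5×10⁻⁶) = 159.6 K.
T = 17.3 + 159.6 = 176.9 °C.

177 °C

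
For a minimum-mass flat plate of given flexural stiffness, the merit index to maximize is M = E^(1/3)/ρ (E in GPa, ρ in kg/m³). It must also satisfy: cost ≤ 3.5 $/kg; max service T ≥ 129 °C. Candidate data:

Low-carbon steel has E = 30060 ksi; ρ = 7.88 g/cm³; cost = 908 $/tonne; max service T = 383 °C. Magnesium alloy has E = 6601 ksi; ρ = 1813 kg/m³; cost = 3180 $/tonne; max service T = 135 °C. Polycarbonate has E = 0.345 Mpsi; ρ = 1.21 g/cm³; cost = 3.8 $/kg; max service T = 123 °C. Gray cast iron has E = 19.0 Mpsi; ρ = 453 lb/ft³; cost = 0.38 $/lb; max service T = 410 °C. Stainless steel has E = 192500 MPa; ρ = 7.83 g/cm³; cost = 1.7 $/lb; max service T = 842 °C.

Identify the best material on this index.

Screen on constraints: cost ≤ 3.5 $/kg; max service T ≥ 129 °C. Survivors: low-carbon steel, magnesium alloy, gray cast iron.
Putting every candidate on a common basis:
  low-carbon steel: E = 207.3 GPa, ρ = 7880 kg/m³
  magnesium alloy: E = 45.51 GPa, ρ = 1813 kg/m³
  gray cast iron: E = 131.0 GPa, ρ = 7256 kg/m³
  magnesium alloy: M = 1.97×10⁻³
  low-carbon steel: M = 0.751×10⁻³
  gray cast iron: M = 0.700×10⁻³
Highest index: magnesium alloy.

magnesium alloy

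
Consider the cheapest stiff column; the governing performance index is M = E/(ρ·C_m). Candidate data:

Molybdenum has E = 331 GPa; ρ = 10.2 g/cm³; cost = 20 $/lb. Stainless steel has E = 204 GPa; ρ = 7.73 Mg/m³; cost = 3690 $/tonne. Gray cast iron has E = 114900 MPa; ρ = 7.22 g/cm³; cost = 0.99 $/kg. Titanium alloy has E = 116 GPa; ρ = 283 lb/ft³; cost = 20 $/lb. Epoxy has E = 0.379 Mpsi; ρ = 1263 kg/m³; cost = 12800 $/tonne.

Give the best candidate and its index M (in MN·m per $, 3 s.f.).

gray cast iron, M = 16.1 MN·m per $

After converting to SI:
  molybdenum: E = 331.0 GPa, ρ = 10200 kg/m³, cost = 44.09 $/kg
  stainless steel: E = 204.0 GPa, ρ = 7730 kg/m³, cost = 3.690 $/kg
  gray cast iron: E = 114.9 GPa, ρ = 7220 kg/m³, cost = 0.9900 $/kg
  titanium alloy: E = 116.0 GPa, ρ = 4533 kg/m³, cost = 44.09 $/kg
  epoxy: E = 2.613 GPa, ρ = 1263 kg/m³, cost = 12.80 $/kg
  gray cast iron: M = 16.1 MN·m per $
  stainless steel: M = 7.15 MN·m per $
  molybdenum: M = 0.736 MN·m per $
  titanium alloy: M = 0.580 MN·m per $
  epoxy: M = 0.162 MN·m per $
Highest index: gray cast iron.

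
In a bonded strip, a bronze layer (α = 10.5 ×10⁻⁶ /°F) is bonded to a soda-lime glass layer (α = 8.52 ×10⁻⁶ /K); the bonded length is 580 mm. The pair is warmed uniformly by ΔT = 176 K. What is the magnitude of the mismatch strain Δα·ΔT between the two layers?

1.83×10⁻³

bronze: α = 10.5×10⁻⁶/°F × 9/5 = 18.9×10⁻⁶/K.
Δα = |18.9 − 8.52|×10⁻⁶/K = 10.4×10⁻⁶/K.
Mismatch strain = Δα·ΔT = 10.4×10⁻⁶ × 176.0 = 1.83×10⁻³.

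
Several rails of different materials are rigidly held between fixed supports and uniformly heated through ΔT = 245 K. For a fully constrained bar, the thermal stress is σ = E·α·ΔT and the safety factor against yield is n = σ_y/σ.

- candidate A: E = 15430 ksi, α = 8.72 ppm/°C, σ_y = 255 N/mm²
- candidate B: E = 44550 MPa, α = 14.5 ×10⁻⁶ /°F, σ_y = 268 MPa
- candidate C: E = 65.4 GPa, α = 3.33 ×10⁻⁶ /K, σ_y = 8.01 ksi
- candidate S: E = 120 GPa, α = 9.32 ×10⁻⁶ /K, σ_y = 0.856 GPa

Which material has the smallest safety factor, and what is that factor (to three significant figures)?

Per material, after unit conversion:
  candidate A: E = 106.4, α = 8.72, σ_y = 255.0 → σ = 227 MPa, n = 1.12
  candidate B: E = 44.55, α = 26.1, σ_y = 268.0 → σ = 285 MPa, n = 0.941
  candidate C: E = 65.40, α = 3.33, σ_y = 55.23 → σ = 53.4 MPa, n = 1.04
  candidate S: E = 120.0, α = 9.32, σ_y = 856.0 → σ = 274 MPa, n = 3.12
Smallest n: candidate B with n = 0.941.

candidate B, n = 0.941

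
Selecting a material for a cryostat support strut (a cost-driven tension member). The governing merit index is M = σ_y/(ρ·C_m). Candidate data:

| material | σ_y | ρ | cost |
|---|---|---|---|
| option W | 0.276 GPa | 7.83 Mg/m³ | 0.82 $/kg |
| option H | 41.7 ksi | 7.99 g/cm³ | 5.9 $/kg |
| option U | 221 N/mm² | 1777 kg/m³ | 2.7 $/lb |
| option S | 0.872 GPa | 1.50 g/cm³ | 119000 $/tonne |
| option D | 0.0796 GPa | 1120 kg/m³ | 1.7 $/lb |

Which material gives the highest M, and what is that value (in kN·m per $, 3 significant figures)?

option W, M = 43.0 kN·m per $

After converting to SI:
  option W: σ_y = 276.0 MPa, ρ = 7830 kg/m³, cost = 0.8200 $/kg
  option H: σ_y = 287.5 MPa, ρ = 7990 kg/m³, cost = 5.900 $/kg
  option U: σ_y = 221.0 MPa, ρ = 1777 kg/m³, cost = 5.952 $/kg
  option S: σ_y = 872.0 MPa, ρ = 1500 kg/m³, cost = 119.0 $/kg
  option D: σ_y = 79.60 MPa, ρ = 1120 kg/m³, cost = 3.748 $/kg
  option W: M = 43.0 kN·m per $
  option U: M = 20.9 kN·m per $
  option D: M = 19.0 kN·m per $
  option H: M = 6.10 kN·m per $
  option S: M = 4.89 kN·m per $
Highest index: option W.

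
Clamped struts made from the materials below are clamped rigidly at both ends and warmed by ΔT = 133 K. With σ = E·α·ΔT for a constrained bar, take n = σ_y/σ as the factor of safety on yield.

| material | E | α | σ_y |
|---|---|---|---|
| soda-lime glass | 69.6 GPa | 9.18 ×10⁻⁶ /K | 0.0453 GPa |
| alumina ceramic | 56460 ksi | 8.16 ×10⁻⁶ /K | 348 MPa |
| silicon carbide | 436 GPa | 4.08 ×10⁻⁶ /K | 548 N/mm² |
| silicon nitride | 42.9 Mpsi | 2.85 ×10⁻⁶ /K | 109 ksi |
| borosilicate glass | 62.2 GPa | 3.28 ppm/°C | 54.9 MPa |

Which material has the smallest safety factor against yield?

soda-lime glass

With everything in SI (GPa, ×10⁻⁶/K, MPa):
  soda-lime glass: E = 69.60, α = 9.18, σ_y = 45.30 → σ = 85.0 MPa, n = 0.533
  alumina ceramic: E = 389.3, α = 8.16, σ_y = 348.0 → σ = 422 MPa, n = 0.824
  silicon carbide: E = 436.0, α = 4.08, σ_y = 548.0 → σ = 237 MPa, n = 2.32
  silicon nitride: E = 295.8, α = 2.85, σ_y = 751.5 → σ = 112 MPa, n = 6.70
  borosilicate glass: E = 62.20, α = 3.28, σ_y = 54.90 → σ = 27.1 MPa, n = 2.02
Soda-lime glass has the lowest safety factor, n = 0.533.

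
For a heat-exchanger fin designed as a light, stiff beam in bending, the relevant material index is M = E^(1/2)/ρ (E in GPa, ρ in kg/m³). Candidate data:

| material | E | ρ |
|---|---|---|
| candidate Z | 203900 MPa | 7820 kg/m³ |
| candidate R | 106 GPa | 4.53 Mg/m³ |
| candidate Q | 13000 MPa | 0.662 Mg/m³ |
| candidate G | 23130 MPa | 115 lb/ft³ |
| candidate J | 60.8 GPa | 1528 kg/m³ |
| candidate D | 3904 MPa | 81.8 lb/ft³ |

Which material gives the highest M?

candidate Q

Putting every candidate on a common basis:
  candidate Z: E = 203.9 GPa, ρ = 7820 kg/m³
  candidate R: E = 106.0 GPa, ρ = 4530 kg/m³
  candidate Q: E = 13.00 GPa, ρ = 662.0 kg/m³
  candidate G: E = 23.13 GPa, ρ = 1842 kg/m³
  candidate J: E = 60.80 GPa, ρ = 1528 kg/m³
  candidate D: E = 3.904 GPa, ρ = 1310 kg/m³
  candidate Q: M = 5.45×10⁻³
  candidate J: M = 5.10×10⁻³
  candidate G: M = 2.61×10⁻³
  candidate R: M = 2.27×10⁻³
  candidate Z: M = 1.83×10⁻³
  candidate D: M = 1.51×10⁻³
The maximum is for candidate Q.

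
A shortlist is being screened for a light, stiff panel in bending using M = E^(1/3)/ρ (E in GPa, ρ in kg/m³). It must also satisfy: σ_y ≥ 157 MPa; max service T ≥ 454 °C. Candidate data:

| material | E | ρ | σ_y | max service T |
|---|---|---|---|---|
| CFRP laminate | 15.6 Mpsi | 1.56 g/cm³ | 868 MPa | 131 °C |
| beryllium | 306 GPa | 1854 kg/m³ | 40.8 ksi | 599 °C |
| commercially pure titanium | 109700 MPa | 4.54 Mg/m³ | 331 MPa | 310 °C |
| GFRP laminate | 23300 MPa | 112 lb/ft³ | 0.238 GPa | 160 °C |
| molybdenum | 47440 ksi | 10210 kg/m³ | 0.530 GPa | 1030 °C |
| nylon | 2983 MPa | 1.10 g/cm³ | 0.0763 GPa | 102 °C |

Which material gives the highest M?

Screen on constraints: σ_y ≥ 157 MPa; max service T ≥ 454 °C. Survivors: beryllium, molybdenum.
In SI units:
  beryllium: E = 306.0 GPa, ρ = 1854 kg/m³
  molybdenum: E = 327.1 GPa, ρ = 10210 kg/m³
  beryllium: M = 3.63×10⁻³
  molybdenum: M = 0.675×10⁻³
The maximum is for beryllium.

beryllium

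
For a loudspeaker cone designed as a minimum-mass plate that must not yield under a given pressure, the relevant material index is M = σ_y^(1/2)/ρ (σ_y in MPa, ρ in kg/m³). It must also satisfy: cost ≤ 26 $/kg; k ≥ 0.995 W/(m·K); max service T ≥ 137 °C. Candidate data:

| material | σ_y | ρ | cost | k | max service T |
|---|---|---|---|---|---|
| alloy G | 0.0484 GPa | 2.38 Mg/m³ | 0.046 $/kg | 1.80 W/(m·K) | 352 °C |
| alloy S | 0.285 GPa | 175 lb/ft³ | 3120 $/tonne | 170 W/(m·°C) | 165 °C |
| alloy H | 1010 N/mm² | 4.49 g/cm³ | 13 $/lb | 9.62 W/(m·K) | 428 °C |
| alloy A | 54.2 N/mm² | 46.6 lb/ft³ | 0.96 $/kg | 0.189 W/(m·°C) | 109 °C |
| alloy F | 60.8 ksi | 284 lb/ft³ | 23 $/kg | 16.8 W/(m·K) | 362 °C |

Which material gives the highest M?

Screen on constraints: cost ≤ 26 $/kg; k ≥ 0.995 W/(m·K); max service T ≥ 137 °C. Survivors: alloy G, alloy S, alloy F.
In SI units:
  alloy G: σ_y = 48.40 MPa, ρ = 2380 kg/m³
  alloy S: σ_y = 285.0 MPa, ρ = 2803 kg/m³
  alloy F: σ_y = 419.2 MPa, ρ = 4549 kg/m³
  alloy S: M = 6.02×10⁻³
  alloy F: M = 4.50×10⁻³
  alloy G: M = 2.92×10⁻³
Alloy S ranks first.

alloy S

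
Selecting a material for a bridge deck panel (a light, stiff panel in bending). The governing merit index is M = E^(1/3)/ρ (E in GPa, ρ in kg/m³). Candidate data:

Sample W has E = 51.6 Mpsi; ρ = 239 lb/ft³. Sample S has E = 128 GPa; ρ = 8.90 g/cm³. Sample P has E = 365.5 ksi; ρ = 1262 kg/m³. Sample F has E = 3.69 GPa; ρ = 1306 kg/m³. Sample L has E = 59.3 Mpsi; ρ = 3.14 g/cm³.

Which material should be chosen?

After converting to SI:
  sample W: E = 355.8 GPa, ρ = 3828 kg/m³
  sample S: E = 128.0 GPa, ρ = 8900 kg/m³
  sample P: E = 2.520 GPa, ρ = 1262 kg/m³
  sample F: E = 3.690 GPa, ρ = 1306 kg/m³
  sample L: E = 408.9 GPa, ρ = 3140 kg/m³
  sample L: M = 2.36×10⁻³
  sample W: M = 1.85×10⁻³
  sample F: M = 1.18×10⁻³
  sample P: M = 1.08×10⁻³
  sample S: M = 0.566×10⁻³
Sample L ranks first.

sample L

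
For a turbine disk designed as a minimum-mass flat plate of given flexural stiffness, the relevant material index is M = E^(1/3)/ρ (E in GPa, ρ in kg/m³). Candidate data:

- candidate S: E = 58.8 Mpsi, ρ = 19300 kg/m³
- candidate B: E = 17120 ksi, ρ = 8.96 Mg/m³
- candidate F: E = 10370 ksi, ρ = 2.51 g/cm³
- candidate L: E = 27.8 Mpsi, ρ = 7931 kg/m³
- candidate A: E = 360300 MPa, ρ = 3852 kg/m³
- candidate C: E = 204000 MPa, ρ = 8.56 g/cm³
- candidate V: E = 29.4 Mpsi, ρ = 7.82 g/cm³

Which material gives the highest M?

After converting to SI:
  candidate S: E = 405.4 GPa, ρ = 19300 kg/m³
  candidate B: E = 118.0 GPa, ρ = 8960 kg/m³
  candidate F: E = 71.50 GPa, ρ = 2510 kg/m³
  candidate L: E = 191.7 GPa, ρ = 7931 kg/m³
  candidate A: E = 360.3 GPa, ρ = 3852 kg/m³
  candidate C: E = 204.0 GPa, ρ = 8560 kg/m³
  candidate V: E = 202.7 GPa, ρ = 7820 kg/m³
  candidate A: M = 1.85×10⁻³
  candidate F: M = 1.65×10⁻³
  candidate V: M = 0.751×10⁻³
  candidate L: M = 0.727×10⁻³
  candidate C: M = 0.688×10⁻³
  candidate B: M = 0.547×10⁻³
  candidate S: M = 0.383×10⁻³
Candidate A ranks first.

candidate A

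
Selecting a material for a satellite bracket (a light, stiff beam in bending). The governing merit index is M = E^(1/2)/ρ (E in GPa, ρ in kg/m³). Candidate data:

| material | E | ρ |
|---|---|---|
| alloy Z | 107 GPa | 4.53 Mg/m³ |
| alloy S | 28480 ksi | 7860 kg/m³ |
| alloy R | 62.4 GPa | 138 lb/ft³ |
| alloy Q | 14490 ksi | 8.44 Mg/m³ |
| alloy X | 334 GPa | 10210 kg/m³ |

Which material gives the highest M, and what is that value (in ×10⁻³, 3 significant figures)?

alloy R, M = 3.57×10⁻³

After converting to SI:
  alloy Z: E = 107.0 GPa, ρ = 4530 kg/m³
  alloy S: E = 196.4 GPa, ρ = 7860 kg/m³
  alloy R: E = 62.40 GPa, ρ = 2211 kg/m³
  alloy Q: E = 99.91 GPa, ρ = 8440 kg/m³
  alloy X: E = 334.0 GPa, ρ = 10210 kg/m³
  alloy R: M = 3.57×10⁻³
  alloy Z: M = 2.28×10⁻³
  alloy X: M = 1.79×10⁻³
  alloy S: M = 1.78×10⁻³
  alloy Q: M = 1.18×10⁻³
The maximum is for alloy R.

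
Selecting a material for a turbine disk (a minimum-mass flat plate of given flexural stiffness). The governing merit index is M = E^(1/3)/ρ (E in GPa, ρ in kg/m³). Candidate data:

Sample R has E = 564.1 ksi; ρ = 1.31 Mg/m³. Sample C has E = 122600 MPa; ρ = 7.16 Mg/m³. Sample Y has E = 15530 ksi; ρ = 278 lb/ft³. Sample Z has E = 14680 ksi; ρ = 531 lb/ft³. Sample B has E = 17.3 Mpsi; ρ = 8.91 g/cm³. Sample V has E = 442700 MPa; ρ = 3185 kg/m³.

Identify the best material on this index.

After converting to SI:
  sample R: E = 3.889 GPa, ρ = 1310 kg/m³
  sample C: E = 122.6 GPa, ρ = 7160 kg/m³
  sample Y: E = 107.1 GPa, ρ = 4453 kg/m³
  sample Z: E = 101.2 GPa, ρ = 8506 kg/m³
  sample B: E = 119.3 GPa, ρ = 8910 kg/m³
  sample V: E = 442.7 GPa, ρ = 3185 kg/m³
  sample V: M = 2.39×10⁻³
  sample R: M = 1.20×10⁻³
  sample Y: M = 1.07×10⁻³
  sample C: M = 0.694×10⁻³
  sample B: M = 0.552×10⁻³
  sample Z: M = 0.548×10⁻³
Sample V has the largest M.

sample V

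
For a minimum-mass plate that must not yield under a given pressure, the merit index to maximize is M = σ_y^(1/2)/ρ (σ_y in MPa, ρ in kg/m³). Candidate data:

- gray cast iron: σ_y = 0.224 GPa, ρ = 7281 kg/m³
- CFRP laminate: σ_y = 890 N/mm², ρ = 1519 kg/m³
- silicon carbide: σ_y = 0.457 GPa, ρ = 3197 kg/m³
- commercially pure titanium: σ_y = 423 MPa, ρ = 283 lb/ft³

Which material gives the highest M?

CFRP laminate

Convert each candidate to consistent units, then evaluate M:
  gray cast iron: σ_y = 224.0 MPa, ρ = 7281 kg/m³
  CFRP laminate: σ_y = 890.0 MPa, ρ = 1519 kg/m³
  silicon carbide: σ_y = 457.0 MPa, ρ = 3197 kg/m³
  commercially pure titanium: σ_y = 423.0 MPa, ρ = 4533 kg/m³
  CFRP laminate: M = 19.6×10⁻³
  silicon carbide: M = 6.69×10⁻³
  commercially pure titanium: M = 4.54×10⁻³
  gray cast iron: M = 2.06×10⁻³
CFRP laminate has the largest M.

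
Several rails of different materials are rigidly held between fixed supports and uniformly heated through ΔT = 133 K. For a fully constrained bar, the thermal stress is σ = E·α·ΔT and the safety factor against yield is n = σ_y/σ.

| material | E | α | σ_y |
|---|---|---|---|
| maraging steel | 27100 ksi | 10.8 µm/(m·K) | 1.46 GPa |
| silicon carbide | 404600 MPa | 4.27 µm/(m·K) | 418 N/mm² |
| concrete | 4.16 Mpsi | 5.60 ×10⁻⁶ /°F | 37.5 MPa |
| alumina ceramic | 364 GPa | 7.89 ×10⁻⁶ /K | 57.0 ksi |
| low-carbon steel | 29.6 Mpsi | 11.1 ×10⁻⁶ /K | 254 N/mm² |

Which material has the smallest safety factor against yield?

low-carbon steel

Converting E to GPa, α to ×10⁻⁶/K, σ_y to MPa, then σ and n for each:
  maraging steel: E = 186.8, α = 10.8, σ_y = 1460 → σ = 268 MPa, n = 5.44
  silicon carbide: E = 404.6, α = 4.27, σ_y = 418.0 → σ = 230 MPa, n = 1.82
  concrete: E = 28.68, α = 10.1, σ_y = 37.50 → σ = 38.5 MPa, n = 0.975
  alumina ceramic: E = 364.0, α = 7.89, σ_y = 393.0 → σ = 382 MPa, n = 1.03
  low-carbon steel: E = 204.1, α = 11.1, σ_y = 254.0 → σ = 301 MPa, n = 0.843
The minimum is low-carbon steel at n = 0.843.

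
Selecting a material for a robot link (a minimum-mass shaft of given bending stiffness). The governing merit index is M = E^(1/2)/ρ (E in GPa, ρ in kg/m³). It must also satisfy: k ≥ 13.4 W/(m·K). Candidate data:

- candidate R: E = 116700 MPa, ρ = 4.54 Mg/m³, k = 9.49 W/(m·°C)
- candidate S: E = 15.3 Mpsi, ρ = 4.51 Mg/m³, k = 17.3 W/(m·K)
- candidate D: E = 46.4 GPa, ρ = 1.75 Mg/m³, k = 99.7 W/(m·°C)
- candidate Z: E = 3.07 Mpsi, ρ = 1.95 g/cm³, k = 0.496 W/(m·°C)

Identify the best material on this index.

Screen on constraints: k ≥ 13.4 W/(m·K). Survivors: candidate S, candidate D.
Convert each candidate to consistent units, then evaluate M:
  candidate S: E = 105.5 GPa, ρ = 4510 kg/m³
  candidate D: E = 46.40 GPa, ρ = 1750 kg/m³
  candidate D: M = 3.89×10⁻³
  candidate S: M = 2.28×10⁻³
Candidate D ranks first.

candidate D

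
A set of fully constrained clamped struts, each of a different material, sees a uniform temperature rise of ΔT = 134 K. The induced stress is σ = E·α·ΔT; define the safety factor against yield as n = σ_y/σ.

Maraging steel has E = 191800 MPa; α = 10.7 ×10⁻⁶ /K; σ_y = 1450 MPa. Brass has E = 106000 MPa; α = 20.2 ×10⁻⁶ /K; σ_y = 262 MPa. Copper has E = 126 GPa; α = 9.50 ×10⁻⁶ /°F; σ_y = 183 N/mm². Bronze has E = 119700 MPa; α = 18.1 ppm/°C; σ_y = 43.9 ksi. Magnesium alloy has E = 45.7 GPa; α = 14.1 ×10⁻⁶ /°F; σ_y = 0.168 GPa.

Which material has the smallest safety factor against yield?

Converting E to GPa, α to ×10⁻⁶/K, σ_y to MPa, then σ and n for each:
  maraging steel: E = 191.8, α = 10.7, σ_y = 1450 → σ = 275 MPa, n = 5.27
  brass: E = 106.0, α = 20.2, σ_y = 262.0 → σ = 287 MPa, n = 0.913
  copper: E = 126.0, α = 17.1, σ_y = 183.0 → σ = 289 MPa, n = 0.634
  bronze: E = 119.7, α = 18.1, σ_y = 302.7 → σ = 290 MPa, n = 1.04
  magnesium alloy: E = 45.70, α = 25.4, σ_y = 168.0 → σ = 155 MPa, n = 1.08
Copper has the lowest safety factor, n = 0.634.

copper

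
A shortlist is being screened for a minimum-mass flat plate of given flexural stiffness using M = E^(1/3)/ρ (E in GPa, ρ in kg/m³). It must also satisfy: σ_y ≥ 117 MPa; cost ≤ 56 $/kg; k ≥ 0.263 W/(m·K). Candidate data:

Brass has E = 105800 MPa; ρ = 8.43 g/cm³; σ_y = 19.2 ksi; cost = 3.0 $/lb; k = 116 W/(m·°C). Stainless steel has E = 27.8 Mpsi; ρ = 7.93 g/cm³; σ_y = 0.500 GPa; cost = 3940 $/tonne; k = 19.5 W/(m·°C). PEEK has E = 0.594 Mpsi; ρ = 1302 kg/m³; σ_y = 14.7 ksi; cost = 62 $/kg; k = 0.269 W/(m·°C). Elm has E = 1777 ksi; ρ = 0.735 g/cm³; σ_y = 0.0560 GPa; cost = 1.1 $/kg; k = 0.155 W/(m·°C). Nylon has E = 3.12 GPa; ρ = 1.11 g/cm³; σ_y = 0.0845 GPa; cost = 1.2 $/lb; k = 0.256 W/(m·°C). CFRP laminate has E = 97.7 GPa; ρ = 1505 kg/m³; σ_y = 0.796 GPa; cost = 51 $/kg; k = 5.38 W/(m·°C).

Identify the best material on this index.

Screen on constraints: σ_y ≥ 117 MPa; cost ≤ 56 $/kg; k ≥ 0.263 W/(m·K). Survivors: brass, stainless steel, CFRP laminate.
Putting every candidate on a common basis:
  brass: E = 105.8 GPa, ρ = 8430 kg/m³
  stainless steel: E = 191.7 GPa, ρ = 7930 kg/m³
  CFRP laminate: E = 97.70 GPa, ρ = 1505 kg/m³
  CFRP laminate: M = 3.06×10⁻³
  stainless steel: M = 0.727×10⁻³
  brass: M = 0.561×10⁻³
The maximum is for CFRP laminate.

CFRP laminate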